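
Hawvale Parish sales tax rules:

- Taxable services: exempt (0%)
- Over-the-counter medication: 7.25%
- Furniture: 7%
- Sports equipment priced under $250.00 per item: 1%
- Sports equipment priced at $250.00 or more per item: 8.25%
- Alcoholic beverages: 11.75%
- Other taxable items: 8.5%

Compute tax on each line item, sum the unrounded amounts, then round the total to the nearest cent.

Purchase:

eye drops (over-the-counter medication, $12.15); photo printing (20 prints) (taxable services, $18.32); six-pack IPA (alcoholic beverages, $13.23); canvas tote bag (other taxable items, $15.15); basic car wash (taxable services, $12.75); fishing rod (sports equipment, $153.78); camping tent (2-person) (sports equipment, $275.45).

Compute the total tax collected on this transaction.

$27.99

Eye drops $12.15: over-the-counter medication → 7.25% → $0.880875
Photo printing (20 prints) $18.32: taxable services → 0% → $0.00
Six-pack IPA $13.23: alcoholic beverages → 11.75% → $1.554525
Canvas tote bag $15.15: other taxable items → 8.5% → $1.28775
Basic car wash $12.75: taxable services → 0% → $0.00
Fishing rod $153.78: sports equipment, under $250.00 → 1% → $1.5378
Camping tent (2-person) $275.45: sports equipment, $250.00 or more → 8.25% → $22.724625
Unrounded tax sum = $27.985575 → $27.99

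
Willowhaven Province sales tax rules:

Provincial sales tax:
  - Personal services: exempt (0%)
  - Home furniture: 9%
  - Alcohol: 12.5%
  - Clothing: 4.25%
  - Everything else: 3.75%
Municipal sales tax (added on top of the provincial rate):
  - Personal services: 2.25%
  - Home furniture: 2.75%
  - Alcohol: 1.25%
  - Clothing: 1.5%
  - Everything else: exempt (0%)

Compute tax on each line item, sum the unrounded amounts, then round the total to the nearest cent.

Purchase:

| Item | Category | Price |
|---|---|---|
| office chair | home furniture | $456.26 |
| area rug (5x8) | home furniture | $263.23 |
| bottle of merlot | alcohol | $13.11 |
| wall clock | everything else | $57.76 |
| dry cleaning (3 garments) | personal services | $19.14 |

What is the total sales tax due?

$88.94

Office chair $456.26: home furniture → 9% + 2.75% municipal = 11.75% → $53.61055
Area rug (5x8) $263.23: home furniture → 9% + 2.75% municipal = 11.75% → $30.929525
Bottle of merlot $13.11: alcohol → 12.5% + 1.25% municipal = 13.75% → $1.802625
Wall clock $57.76: everything else → 3.75% + 0% municipal = 3.75% → $2.166
Dry cleaning (3 garments) $19.14: personal services → 0% + 2.25% municipal = 2.25% → $0.43065
Unrounded tax sum = $88.93935 → $88.94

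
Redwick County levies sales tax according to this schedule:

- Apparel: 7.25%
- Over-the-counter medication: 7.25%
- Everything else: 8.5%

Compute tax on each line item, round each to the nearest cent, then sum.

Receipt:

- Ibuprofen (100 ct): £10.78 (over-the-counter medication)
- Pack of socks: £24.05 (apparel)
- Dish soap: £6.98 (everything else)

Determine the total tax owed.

Ibuprofen (100 ct) £10.78: over-the-counter medication → 7.25% → £0.78
Pack of socks £24.05: apparel → 7.25% → £1.74
Dish soap £6.98: everything else → 8.5% → £0.59
Total tax = £0.78 + £1.74 + £0.59 = £3.11

£3.11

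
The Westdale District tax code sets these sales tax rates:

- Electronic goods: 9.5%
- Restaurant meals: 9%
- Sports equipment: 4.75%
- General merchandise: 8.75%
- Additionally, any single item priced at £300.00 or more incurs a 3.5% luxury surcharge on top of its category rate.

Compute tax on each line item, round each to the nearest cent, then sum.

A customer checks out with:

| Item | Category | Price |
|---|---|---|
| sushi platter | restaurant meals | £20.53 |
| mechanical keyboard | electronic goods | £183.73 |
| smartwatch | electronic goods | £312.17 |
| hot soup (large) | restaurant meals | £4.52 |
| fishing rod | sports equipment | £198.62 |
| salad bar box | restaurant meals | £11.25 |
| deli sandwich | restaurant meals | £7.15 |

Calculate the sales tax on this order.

Sushi platter £20.53: restaurant meals → 9% → £1.85
Mechanical keyboard £183.73: electronic goods → 9.5% → £17.45
Smartwatch £312.17: electronic goods → 9.5% + 3.5% surcharge = 13% → £40.58
Hot soup (large) £4.52: restaurant meals → 9% → £0.41
Fishing rod £198.62: sports equipment → 4.75% → £9.43
Salad bar box £11.25: restaurant meals → 9% → £1.01
Deli sandwich £7.15: restaurant meals → 9% → £0.64
Total tax = £1.85 + £17.45 + £40.58 + £0.41 + £9.43 + £1.01 + £0.64 = £71.37

£71.37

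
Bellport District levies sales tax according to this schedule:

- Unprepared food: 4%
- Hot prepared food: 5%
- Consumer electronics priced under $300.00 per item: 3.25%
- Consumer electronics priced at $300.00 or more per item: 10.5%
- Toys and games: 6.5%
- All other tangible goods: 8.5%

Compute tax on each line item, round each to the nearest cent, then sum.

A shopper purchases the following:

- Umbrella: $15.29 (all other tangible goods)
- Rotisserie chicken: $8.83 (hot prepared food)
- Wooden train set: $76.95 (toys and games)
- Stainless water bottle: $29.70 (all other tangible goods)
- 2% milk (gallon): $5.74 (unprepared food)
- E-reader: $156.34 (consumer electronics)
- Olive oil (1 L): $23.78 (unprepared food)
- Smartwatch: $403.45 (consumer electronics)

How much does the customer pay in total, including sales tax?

Umbrella $15.29: all other tangible goods → 8.5% → $1.30
Rotisserie chicken $8.83: hot prepared food → 5% → $0.44
Wooden train set $76.95: toys and games → 6.5% → $5.00
Stainless water bottle $29.70: all other tangible goods → 8.5% → $2.52
2% milk (gallon) $5.74: unprepared food → 4% → $0.23
E-reader $156.34: consumer electronics, under $300.00 → 3.25% → $5.08
Olive oil (1 L) $23.78: unprepared food → 4% → $0.95
Smartwatch $403.45: consumer electronics, $300.00 or more → 10.5% → $42.36
Subtotal = $720.08; tax = $57.88; total due = $777.96

$777.96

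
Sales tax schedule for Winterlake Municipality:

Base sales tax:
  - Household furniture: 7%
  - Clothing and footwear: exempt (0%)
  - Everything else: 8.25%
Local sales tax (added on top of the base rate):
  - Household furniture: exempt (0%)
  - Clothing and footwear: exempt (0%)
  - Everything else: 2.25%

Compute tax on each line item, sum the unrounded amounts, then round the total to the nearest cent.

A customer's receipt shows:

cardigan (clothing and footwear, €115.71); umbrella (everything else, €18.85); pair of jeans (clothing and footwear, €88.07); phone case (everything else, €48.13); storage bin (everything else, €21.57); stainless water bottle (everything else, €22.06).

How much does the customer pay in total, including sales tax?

€326.00

Cardigan €115.71: clothing and footwear → 0% + 0% local = 0% → €0.00
Umbrella €18.85: everything else → 8.25% + 2.25% local = 10.5% → €1.97925
Pair of jeans €88.07: clothing and footwear → 0% + 0% local = 0% → €0.00
Phone case €48.13: everything else → 8.25% + 2.25% local = 10.5% → €5.05365
Storage bin €21.57: everything else → 8.25% + 2.25% local = 10.5% → €2.26485
Stainless water bottle €22.06: everything else → 8.25% + 2.25% local = 10.5% → €2.3163
Subtotal = €314.39; unrounded tax = €11.61405 → €11.61; total due = €326.00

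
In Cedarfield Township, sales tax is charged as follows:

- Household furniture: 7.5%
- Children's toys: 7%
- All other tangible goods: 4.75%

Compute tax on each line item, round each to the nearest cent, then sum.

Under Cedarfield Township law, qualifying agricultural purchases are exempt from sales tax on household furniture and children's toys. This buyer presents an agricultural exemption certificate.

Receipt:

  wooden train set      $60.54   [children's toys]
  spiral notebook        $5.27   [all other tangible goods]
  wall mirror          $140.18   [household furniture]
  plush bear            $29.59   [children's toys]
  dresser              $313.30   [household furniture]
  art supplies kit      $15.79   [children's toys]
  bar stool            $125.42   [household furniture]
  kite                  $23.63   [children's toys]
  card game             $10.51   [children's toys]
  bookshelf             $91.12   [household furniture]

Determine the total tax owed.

$0.25

Wooden train set $60.54: children's toys, buyer-exempt → 0% → $0.00
Spiral notebook $5.27: all other tangible goods → 4.75% → $0.25
Wall mirror $140.18: household furniture, buyer-exempt → 0% → $0.00
Plush bear $29.59: children's toys, buyer-exempt → 0% → $0.00
Dresser $313.30: household furniture, buyer-exempt → 0% → $0.00
Art supplies kit $15.79: children's toys, buyer-exempt → 0% → $0.00
Bar stool $125.42: household furniture, buyer-exempt → 0% → $0.00
Kite $23.63: children's toys, buyer-exempt → 0% → $0.00
Card game $10.51: children's toys, buyer-exempt → 0% → $0.00
Bookshelf $91.12: household furniture, buyer-exempt → 0% → $0.00
Total tax = $0.25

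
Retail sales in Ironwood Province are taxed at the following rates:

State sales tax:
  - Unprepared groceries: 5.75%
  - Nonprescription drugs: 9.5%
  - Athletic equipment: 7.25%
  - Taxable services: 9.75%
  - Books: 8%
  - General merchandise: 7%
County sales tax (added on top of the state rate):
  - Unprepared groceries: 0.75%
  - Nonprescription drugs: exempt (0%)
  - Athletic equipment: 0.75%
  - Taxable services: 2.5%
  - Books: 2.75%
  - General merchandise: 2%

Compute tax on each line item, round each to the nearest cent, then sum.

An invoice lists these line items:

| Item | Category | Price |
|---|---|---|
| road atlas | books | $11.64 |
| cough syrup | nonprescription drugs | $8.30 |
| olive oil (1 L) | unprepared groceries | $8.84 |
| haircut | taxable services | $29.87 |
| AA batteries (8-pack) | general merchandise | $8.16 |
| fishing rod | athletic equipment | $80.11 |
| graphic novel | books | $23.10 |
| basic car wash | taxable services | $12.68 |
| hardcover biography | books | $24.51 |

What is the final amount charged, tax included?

$227.28

Road atlas $11.64: books → 8% + 2.75% county = 10.75% → $1.25
Cough syrup $8.30: nonprescription drugs → 9.5% + 0% county = 9.5% → $0.79
Olive oil (1 L) $8.84: unprepared groceries → 5.75% + 0.75% county = 6.5% → $0.57
Haircut $29.87: taxable services → 9.75% + 2.5% county = 12.25% → $3.66
AA batteries (8-pack) $8.16: general merchandise → 7% + 2% county = 9% → $0.73
Fishing rod $80.11: athletic equipment → 7.25% + 0.75% county = 8% → $6.41
Graphic novel $23.10: books → 8% + 2.75% county = 10.75% → $2.48
Basic car wash $12.68: taxable services → 9.75% + 2.5% county = 12.25% → $1.55
Hardcover biography $24.51: books → 8% + 2.75% county = 10.75% → $2.63
Subtotal = $207.21; tax = $20.07; total due = $227.28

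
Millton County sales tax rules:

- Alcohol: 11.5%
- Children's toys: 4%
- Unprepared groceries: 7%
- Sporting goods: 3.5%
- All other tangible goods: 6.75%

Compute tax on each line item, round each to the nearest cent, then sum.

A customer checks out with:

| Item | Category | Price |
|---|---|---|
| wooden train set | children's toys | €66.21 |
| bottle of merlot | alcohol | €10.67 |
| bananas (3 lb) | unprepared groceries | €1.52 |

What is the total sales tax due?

Wooden train set €66.21: children's toys → 4% → €2.65
Bottle of merlot €10.67: alcohol → 11.5% → €1.23
Bananas (3 lb) €1.52: unprepared groceries → 7% → €0.11
Total tax = €2.65 + €1.23 + €0.11 = €3.99

€3.99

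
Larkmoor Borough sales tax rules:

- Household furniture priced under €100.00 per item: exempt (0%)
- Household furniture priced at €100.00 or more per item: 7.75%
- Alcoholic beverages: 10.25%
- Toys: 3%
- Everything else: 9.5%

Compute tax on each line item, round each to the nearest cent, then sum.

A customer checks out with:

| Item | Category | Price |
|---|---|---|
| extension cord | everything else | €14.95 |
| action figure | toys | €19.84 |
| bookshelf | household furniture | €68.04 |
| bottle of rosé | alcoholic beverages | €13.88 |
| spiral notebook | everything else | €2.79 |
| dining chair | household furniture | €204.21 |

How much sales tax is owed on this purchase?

Extension cord €14.95: everything else → 9.5% → €1.42
Action figure €19.84: toys → 3% → €0.60
Bookshelf €68.04: household furniture, under €100.00 → 0% → €0.00
Bottle of rosé €13.88: alcoholic beverages → 10.25% → €1.42
Spiral notebook €2.79: everything else → 9.5% → €0.27
Dining chair €204.21: household furniture, €100.00 or more → 7.75% → €15.83
Total tax = €1.42 + €0.60 + €1.42 + €0.27 + €15.83 = €19.54

€19.54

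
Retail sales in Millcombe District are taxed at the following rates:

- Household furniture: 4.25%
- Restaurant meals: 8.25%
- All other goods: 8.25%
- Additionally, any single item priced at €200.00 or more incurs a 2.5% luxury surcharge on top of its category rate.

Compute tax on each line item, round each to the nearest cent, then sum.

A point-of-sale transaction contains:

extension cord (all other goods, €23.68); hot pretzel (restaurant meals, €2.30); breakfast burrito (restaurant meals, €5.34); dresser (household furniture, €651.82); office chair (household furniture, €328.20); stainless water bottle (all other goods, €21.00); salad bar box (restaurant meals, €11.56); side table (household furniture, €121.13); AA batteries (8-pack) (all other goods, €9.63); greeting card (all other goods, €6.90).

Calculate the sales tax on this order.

Extension cord €23.68: all other goods → 8.25% → €1.95
Hot pretzel €2.30: restaurant meals → 8.25% → €0.19
Breakfast burrito €5.34: restaurant meals → 8.25% → €0.44
Dresser €651.82: household furniture → 4.25% + 2.5% surcharge = 6.75% → €44.00
Office chair €328.20: household furniture → 4.25% + 2.5% surcharge = 6.75% → €22.15
Stainless water bottle €21.00: all other goods → 8.25% → €1.73
Salad bar box €11.56: restaurant meals → 8.25% → €0.95
Side table €121.13: household furniture → 4.25% → €5.15
AA batteries (8-pack) €9.63: all other goods → 8.25% → €0.79
Greeting card €6.90: all other goods → 8.25% → €0.57
Total tax = €1.95 + €0.19 + €0.44 + €44.00 + €22.15 + €1.73 + €0.95 + €5.15 + €0.79 + €0.57 = €77.92

€77.92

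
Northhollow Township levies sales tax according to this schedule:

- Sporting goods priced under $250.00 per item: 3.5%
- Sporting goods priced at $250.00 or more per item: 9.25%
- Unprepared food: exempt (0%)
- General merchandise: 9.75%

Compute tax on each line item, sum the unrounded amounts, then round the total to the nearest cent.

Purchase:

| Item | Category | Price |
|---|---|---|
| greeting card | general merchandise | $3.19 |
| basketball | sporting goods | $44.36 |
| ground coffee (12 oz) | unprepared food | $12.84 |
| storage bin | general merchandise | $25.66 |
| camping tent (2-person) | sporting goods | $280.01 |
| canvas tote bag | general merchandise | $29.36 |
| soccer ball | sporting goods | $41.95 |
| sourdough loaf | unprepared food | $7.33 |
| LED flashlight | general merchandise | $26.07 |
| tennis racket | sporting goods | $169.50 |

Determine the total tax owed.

$43.07

Greeting card $3.19: general merchandise → 9.75% → $0.311025
Basketball $44.36: sporting goods, under $250.00 → 3.5% → $1.5526
Ground coffee (12 oz) $12.84: unprepared food → 0% → $0.00
Storage bin $25.66: general merchandise → 9.75% → $2.50185
Camping tent (2-person) $280.01: sporting goods, $250.00 or more → 9.25% → $25.900925
Canvas tote bag $29.36: general merchandise → 9.75% → $2.8626
Soccer ball $41.95: sporting goods, under $250.00 → 3.5% → $1.46825
Sourdough loaf $7.33: unprepared food → 0% → $0.00
LED flashlight $26.07: general merchandise → 9.75% → $2.541825
Tennis racket $169.50: sporting goods, under $250.00 → 3.5% → $5.9325
Unrounded tax sum = $43.071575 → $43.07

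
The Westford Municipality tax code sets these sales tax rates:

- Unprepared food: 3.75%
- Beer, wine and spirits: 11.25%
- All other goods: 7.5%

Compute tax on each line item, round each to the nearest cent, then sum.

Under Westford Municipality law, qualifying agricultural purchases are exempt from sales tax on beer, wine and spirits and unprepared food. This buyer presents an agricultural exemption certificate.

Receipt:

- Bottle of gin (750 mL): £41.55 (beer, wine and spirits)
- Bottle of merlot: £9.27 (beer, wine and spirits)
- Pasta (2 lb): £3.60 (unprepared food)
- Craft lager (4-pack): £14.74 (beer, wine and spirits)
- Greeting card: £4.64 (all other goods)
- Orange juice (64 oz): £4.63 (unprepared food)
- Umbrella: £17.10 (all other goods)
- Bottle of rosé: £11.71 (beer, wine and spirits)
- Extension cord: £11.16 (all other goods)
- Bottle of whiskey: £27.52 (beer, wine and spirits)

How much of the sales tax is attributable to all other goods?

Greeting card £4.64: all other goods → 7.5% → £0.35
Umbrella £17.10: all other goods → 7.5% → £1.28
Extension cord £11.16: all other goods → 7.5% → £0.84
Tax on all other goods = £0.35 + £1.28 + £0.84 = £2.47

£2.47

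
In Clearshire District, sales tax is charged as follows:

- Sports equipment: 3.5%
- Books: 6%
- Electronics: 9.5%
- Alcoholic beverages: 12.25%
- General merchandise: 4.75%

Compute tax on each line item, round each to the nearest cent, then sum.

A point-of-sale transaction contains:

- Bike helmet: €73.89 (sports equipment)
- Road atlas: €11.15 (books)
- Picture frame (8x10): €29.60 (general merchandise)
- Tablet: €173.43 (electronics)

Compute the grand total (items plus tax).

€309.22

Bike helmet €73.89: sports equipment → 3.5% → €2.59
Road atlas €11.15: books → 6% → €0.67
Picture frame (8x10) €29.60: general merchandise → 4.75% → €1.41
Tablet €173.43: electronics → 9.5% → €16.48
Subtotal = €288.07; tax = €21.15; total due = €309.22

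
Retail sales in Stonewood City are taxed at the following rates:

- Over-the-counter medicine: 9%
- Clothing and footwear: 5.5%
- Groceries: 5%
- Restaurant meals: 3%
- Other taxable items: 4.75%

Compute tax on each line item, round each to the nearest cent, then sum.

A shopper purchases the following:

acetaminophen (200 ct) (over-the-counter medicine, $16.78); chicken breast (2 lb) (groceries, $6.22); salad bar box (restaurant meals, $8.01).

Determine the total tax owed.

Acetaminophen (200 ct) $16.78: over-the-counter medicine → 9% → $1.51
Chicken breast (2 lb) $6.22: groceries → 5% → $0.31
Salad bar box $8.01: restaurant meals → 3% → $0.24
Total tax = $1.51 + $0.31 + $0.24 = $2.06

$2.06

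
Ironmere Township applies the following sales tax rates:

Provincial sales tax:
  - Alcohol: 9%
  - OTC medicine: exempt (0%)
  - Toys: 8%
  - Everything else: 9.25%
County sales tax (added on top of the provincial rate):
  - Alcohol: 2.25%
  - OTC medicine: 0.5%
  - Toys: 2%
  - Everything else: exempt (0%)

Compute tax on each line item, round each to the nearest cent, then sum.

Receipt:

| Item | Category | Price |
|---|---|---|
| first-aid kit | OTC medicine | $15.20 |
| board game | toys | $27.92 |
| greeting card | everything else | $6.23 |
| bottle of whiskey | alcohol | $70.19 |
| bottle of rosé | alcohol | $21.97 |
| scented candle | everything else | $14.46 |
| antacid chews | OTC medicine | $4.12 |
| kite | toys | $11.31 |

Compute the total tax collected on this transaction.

First-aid kit $15.20: OTC medicine → 0% + 0.5% county = 0.5% → $0.08
Board game $27.92: toys → 8% + 2% county = 10% → $2.79
Greeting card $6.23: everything else → 9.25% + 0% county = 9.25% → $0.58
Bottle of whiskey $70.19: alcohol → 9% + 2.25% county = 11.25% → $7.90
Bottle of rosé $21.97: alcohol → 9% + 2.25% county = 11.25% → $2.47
Scented candle $14.46: everything else → 9.25% + 0% county = 9.25% → $1.34
Antacid chews $4.12: OTC medicine → 0% + 0.5% county = 0.5% → $0.02
Kite $11.31: toys → 8% + 2% county = 10% → $1.13
Total tax = $0.08 + $2.79 + $0.58 + $7.90 + $2.47 + $1.34 + $0.02 + $1.13 = $16.31

$16.31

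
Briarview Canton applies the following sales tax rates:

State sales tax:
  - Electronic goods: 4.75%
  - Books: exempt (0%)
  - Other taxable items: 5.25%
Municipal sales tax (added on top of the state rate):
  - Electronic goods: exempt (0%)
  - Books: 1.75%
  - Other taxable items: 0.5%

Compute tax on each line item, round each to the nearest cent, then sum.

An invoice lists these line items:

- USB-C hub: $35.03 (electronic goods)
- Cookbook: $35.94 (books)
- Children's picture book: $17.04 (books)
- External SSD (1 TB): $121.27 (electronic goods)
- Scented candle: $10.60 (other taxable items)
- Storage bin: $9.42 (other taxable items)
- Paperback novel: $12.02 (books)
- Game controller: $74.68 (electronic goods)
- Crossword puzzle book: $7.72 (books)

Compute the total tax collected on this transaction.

$13.40

USB-C hub $35.03: electronic goods → 4.75% + 0% municipal = 4.75% → $1.66
Cookbook $35.94: books → 0% + 1.75% municipal = 1.75% → $0.63
Children's picture book $17.04: books → 0% + 1.75% municipal = 1.75% → $0.30
External SSD (1 TB) $121.27: electronic goods → 4.75% + 0% municipal = 4.75% → $5.76
Scented candle $10.60: other taxable items → 5.25% + 0.5% municipal = 5.75% → $0.61
Storage bin $9.42: other taxable items → 5.25% + 0.5% municipal = 5.75% → $0.54
Paperback novel $12.02: books → 0% + 1.75% municipal = 1.75% → $0.21
Game controller $74.68: electronic goods → 4.75% + 0% municipal = 4.75% → $3.55
Crossword puzzle book $7.72: books → 0% + 1.75% municipal = 1.75% → $0.14
Total tax = $1.66 + $0.63 + $0.30 + $5.76 + $0.61 + $0.54 + $0.21 + $3.55 + $0.14 = $13.40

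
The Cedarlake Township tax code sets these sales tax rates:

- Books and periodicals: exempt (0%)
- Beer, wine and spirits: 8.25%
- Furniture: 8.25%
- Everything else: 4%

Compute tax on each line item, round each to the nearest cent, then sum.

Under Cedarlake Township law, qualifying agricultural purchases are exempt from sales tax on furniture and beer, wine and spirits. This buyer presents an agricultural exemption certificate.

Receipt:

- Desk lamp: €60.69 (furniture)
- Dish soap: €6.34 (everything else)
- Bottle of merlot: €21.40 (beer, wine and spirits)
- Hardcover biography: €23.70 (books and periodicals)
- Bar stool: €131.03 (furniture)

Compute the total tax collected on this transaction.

Desk lamp €60.69: furniture, buyer-exempt → 0% → €0.00
Dish soap €6.34: everything else → 4% → €0.25
Bottle of merlot €21.40: beer, wine and spirits, buyer-exempt → 0% → €0.00
Hardcover biography €23.70: books and periodicals → 0% → €0.00
Bar stool €131.03: furniture, buyer-exempt → 0% → €0.00
Total tax = €0.25

€0.25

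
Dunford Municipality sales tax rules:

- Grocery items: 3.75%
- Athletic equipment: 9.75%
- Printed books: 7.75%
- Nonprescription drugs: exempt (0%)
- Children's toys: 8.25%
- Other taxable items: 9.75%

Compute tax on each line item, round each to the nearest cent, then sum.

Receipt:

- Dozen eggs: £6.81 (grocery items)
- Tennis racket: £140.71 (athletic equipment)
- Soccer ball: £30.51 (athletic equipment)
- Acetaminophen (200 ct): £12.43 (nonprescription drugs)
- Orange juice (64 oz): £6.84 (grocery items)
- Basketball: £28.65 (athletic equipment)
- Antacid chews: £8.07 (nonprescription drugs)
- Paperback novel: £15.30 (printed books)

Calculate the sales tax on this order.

£21.19

Dozen eggs £6.81: grocery items → 3.75% → £0.26
Tennis racket £140.71: athletic equipment → 9.75% → £13.72
Soccer ball £30.51: athletic equipment → 9.75% → £2.97
Acetaminophen (200 ct) £12.43: nonprescription drugs → 0% → £0.00
Orange juice (64 oz) £6.84: grocery items → 3.75% → £0.26
Basketball £28.65: athletic equipment → 9.75% → £2.79
Antacid chews £8.07: nonprescription drugs → 0% → £0.00
Paperback novel £15.30: printed books → 7.75% → £1.19
Total tax = £0.26 + £13.72 + £2.97 + £0.26 + £2.79 + £1.19 = £21.19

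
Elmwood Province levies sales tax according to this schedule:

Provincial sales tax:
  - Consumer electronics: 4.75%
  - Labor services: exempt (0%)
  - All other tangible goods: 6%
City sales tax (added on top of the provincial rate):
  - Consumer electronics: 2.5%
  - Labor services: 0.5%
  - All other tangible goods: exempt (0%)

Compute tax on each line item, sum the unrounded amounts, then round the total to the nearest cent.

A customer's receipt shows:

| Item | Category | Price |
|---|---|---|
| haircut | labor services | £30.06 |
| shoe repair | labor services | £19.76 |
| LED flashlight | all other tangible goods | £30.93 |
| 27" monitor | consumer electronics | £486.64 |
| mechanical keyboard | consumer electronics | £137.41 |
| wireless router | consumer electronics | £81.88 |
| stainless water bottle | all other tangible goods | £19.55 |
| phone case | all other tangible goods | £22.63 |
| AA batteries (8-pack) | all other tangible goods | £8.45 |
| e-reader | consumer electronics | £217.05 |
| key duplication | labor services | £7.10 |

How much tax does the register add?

Haircut £30.06: labor services → 0% + 0.5% city = 0.5% → £0.1503
Shoe repair £19.76: labor services → 0% + 0.5% city = 0.5% → £0.0988
LED flashlight £30.93: all other tangible goods → 6% + 0% city = 6% → £1.8558
27" monitor £486.64: consumer electronics → 4.75% + 2.5% city = 7.25% → £35.2814
Mechanical keyboard £137.41: consumer electronics → 4.75% + 2.5% city = 7.25% → £9.962225
Wireless router £81.88: consumer electronics → 4.75% + 2.5% city = 7.25% → £5.9363
Stainless water bottle £19.55: all other tangible goods → 6% + 0% city = 6% → £1.173
Phone case £22.63: all other tangible goods → 6% + 0% city = 6% → £1.3578
AA batteries (8-pack) £8.45: all other tangible goods → 6% + 0% city = 6% → £0.507
E-reader £217.05: consumer electronics → 4.75% + 2.5% city = 7.25% → £15.736125
Key duplication £7.10: labor services → 0% + 0.5% city = 0.5% → £0.0355
Unrounded tax sum = £72.09425 → £72.09

£72.09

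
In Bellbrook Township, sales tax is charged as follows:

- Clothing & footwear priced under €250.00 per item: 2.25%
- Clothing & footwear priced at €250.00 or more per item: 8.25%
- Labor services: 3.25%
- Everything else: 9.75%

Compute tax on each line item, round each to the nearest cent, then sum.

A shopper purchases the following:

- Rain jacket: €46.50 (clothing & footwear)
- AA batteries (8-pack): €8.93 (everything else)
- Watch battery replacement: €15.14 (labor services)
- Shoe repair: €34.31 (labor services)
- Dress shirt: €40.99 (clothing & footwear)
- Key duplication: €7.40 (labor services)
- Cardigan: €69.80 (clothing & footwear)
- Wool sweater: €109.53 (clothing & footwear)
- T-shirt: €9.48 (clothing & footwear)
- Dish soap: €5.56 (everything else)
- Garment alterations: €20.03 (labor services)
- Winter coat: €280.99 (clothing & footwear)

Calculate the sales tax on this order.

€33.30

Rain jacket €46.50: clothing & footwear, under €250.00 → 2.25% → €1.05
AA batteries (8-pack) €8.93: everything else → 9.75% → €0.87
Watch battery replacement €15.14: labor services → 3.25% → €0.49
Shoe repair €34.31: labor services → 3.25% → €1.12
Dress shirt €40.99: clothing & footwear, under €250.00 → 2.25% → €0.92
Key duplication €7.40: labor services → 3.25% → €0.24
Cardigan €69.80: clothing & footwear, under €250.00 → 2.25% → €1.57
Wool sweater €109.53: clothing & footwear, under €250.00 → 2.25% → €2.46
T-shirt €9.48: clothing & footwear, under €250.00 → 2.25% → €0.21
Dish soap €5.56: everything else → 9.75% → €0.54
Garment alterations €20.03: labor services → 3.25% → €0.65
Winter coat €280.99: clothing & footwear, €250.00 or more → 8.25% → €23.18
Total tax = €1.05 + €0.87 + €0.49 + €1.12 + €0.92 + €0.24 + €1.57 + €2.46 + €0.21 + €0.54 + €0.65 + €23.18 = €33.30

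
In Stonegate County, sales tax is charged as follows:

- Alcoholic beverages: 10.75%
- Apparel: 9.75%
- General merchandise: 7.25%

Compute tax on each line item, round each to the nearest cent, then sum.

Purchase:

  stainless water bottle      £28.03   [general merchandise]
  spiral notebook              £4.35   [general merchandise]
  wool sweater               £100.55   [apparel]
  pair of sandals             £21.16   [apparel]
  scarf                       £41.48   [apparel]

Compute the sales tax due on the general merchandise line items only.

£2.35

Stainless water bottle £28.03: general merchandise → 7.25% → £2.03
Spiral notebook £4.35: general merchandise → 7.25% → £0.32
Tax on general merchandise = £2.03 + £0.32 = £2.35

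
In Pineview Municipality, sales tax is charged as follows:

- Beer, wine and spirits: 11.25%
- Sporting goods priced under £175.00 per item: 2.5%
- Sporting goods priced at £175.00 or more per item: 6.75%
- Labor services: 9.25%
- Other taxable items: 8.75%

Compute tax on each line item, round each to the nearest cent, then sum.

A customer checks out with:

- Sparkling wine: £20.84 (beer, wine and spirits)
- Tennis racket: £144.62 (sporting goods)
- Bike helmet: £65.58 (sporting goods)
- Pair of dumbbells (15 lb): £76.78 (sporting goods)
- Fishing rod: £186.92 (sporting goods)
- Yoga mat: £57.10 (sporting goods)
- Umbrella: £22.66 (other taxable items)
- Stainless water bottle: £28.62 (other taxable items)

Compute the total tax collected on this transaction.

Sparkling wine £20.84: beer, wine and spirits → 11.25% → £2.34
Tennis racket £144.62: sporting goods, under £175.00 → 2.5% → £3.62
Bike helmet £65.58: sporting goods, under £175.00 → 2.5% → £1.64
Pair of dumbbells (15 lb) £76.78: sporting goods, under £175.00 → 2.5% → £1.92
Fishing rod £186.92: sporting goods, £175.00 or more → 6.75% → £12.62
Yoga mat £57.10: sporting goods, under £175.00 → 2.5% → £1.43
Umbrella £22.66: other taxable items → 8.75% → £1.98
Stainless water bottle £28.62: other taxable items → 8.75% → £2.50
Total tax = £2.34 + £3.62 + £1.64 + £1.92 + £12.62 + £1.43 + £1.98 + £2.50 = £28.05

£28.05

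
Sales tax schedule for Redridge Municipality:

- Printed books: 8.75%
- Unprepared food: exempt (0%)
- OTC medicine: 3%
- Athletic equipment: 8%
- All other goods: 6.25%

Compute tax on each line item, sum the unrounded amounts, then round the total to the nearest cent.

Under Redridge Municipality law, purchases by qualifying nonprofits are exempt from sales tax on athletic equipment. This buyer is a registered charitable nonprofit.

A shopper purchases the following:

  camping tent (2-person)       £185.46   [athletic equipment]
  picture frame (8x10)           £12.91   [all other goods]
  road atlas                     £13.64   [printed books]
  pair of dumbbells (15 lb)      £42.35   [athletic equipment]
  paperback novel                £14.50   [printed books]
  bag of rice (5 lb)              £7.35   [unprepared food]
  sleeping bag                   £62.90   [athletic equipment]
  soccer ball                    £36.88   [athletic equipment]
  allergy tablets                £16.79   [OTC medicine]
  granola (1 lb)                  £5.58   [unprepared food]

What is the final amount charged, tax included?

Camping tent (2-person) £185.46: athletic equipment, buyer-exempt → 0% → £0.00
Picture frame (8x10) £12.91: all other goods → 6.25% → £0.806875
Road atlas £13.64: printed books → 8.75% → £1.1935
Pair of dumbbells (15 lb) £42.35: athletic equipment, buyer-exempt → 0% → £0.00
Paperback novel £14.50: printed books → 8.75% → £1.26875
Bag of rice (5 lb) £7.35: unprepared food → 0% → £0.00
Sleeping bag £62.90: athletic equipment, buyer-exempt → 0% → £0.00
Soccer ball £36.88: athletic equipment, buyer-exempt → 0% → £0.00
Allergy tablets £16.79: OTC medicine → 3% → £0.5037
Granola (1 lb) £5.58: unprepared food → 0% → £0.00
Subtotal = £398.36; unrounded tax = £3.772825 → £3.77; total due = £402.13

£402.13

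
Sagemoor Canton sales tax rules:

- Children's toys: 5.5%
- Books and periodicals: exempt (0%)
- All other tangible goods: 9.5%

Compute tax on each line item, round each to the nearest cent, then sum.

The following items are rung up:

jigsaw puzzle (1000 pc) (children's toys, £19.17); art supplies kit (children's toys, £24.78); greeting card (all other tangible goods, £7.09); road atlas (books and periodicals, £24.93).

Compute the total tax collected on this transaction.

£3.08

Jigsaw puzzle (1000 pc) £19.17: children's toys → 5.5% → £1.05
Art supplies kit £24.78: children's toys → 5.5% → £1.36
Greeting card £7.09: all other tangible goods → 9.5% → £0.67
Road atlas £24.93: books and periodicals → 0% → £0.00
Total tax = £1.05 + £1.36 + £0.67 = £3.08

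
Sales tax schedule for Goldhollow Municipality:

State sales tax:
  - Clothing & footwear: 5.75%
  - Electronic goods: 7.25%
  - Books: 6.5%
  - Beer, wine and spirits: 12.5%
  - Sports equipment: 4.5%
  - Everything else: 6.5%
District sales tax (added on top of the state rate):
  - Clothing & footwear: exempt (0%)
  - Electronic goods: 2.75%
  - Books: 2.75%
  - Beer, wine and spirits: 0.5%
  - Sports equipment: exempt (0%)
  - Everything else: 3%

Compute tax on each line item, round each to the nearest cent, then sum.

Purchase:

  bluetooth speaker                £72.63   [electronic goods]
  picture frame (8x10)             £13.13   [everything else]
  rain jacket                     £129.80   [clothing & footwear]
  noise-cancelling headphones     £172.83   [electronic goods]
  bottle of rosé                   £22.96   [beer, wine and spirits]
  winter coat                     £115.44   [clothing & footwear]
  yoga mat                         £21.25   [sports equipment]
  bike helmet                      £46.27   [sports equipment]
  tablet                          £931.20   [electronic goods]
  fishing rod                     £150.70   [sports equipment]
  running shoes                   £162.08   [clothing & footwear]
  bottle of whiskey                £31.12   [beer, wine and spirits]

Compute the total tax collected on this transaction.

Bluetooth speaker £72.63: electronic goods → 7.25% + 2.75% district = 10% → £7.26
Picture frame (8x10) £13.13: everything else → 6.5% + 3% district = 9.5% → £1.25
Rain jacket £129.80: clothing & footwear → 5.75% + 0% district = 5.75% → £7.46
Noise-cancelling headphones £172.83: electronic goods → 7.25% + 2.75% district = 10% → £17.28
Bottle of rosé £22.96: beer, wine and spirits → 12.5% + 0.5% district = 13% → £2.98
Winter coat £115.44: clothing & footwear → 5.75% + 0% district = 5.75% → £6.64
Yoga mat £21.25: sports equipment → 4.5% + 0% district = 4.5% → £0.96
Bike helmet £46.27: sports equipment → 4.5% + 0% district = 4.5% → £2.08
Tablet £931.20: electronic goods → 7.25% + 2.75% district = 10% → £93.12
Fishing rod £150.70: sports equipment → 4.5% + 0% district = 4.5% → £6.78
Running shoes £162.08: clothing & footwear → 5.75% + 0% district = 5.75% → £9.32
Bottle of whiskey £31.12: beer, wine and spirits → 12.5% + 0.5% district = 13% → £4.05
Total tax = £7.26 + £1.25 + £7.46 + £17.28 + £2.98 + £6.64 + £0.96 + £2.08 + £93.12 + £6.78 + £9.32 + £4.05 = £159.18

£159.18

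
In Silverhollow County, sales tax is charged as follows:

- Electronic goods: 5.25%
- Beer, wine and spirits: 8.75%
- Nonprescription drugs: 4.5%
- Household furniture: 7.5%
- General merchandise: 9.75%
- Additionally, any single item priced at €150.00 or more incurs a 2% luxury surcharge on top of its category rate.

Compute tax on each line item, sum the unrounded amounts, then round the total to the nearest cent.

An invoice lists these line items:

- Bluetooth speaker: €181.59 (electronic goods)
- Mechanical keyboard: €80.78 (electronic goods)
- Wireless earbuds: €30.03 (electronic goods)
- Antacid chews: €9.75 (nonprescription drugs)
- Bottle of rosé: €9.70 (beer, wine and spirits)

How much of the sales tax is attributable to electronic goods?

Bluetooth speaker €181.59: electronic goods → 5.25% + 2% surcharge = 7.25% → €13.165275
Mechanical keyboard €80.78: electronic goods → 5.25% → €4.24095
Wireless earbuds €30.03: electronic goods → 5.25% → €1.576575
Tax on electronic goods: unrounded sum = €18.9828 → €18.98

€18.98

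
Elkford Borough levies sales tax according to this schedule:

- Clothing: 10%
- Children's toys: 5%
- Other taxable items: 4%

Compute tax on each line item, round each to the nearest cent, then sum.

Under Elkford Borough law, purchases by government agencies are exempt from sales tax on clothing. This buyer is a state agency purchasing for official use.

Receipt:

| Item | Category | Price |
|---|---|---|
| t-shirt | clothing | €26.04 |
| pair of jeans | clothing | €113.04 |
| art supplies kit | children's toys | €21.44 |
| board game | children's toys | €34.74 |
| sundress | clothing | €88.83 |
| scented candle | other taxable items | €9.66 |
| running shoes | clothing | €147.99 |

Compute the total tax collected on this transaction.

T-shirt €26.04: clothing, buyer-exempt → 0% → €0.00
Pair of jeans €113.04: clothing, buyer-exempt → 0% → €0.00
Art supplies kit €21.44: children's toys → 5% → €1.07
Board game €34.74: children's toys → 5% → €1.74
Sundress €88.83: clothing, buyer-exempt → 0% → €0.00
Scented candle €9.66: other taxable items → 4% → €0.39
Running shoes €147.99: clothing, buyer-exempt → 0% → €0.00
Total tax = €1.07 + €1.74 + €0.39 = €3.20

€3.20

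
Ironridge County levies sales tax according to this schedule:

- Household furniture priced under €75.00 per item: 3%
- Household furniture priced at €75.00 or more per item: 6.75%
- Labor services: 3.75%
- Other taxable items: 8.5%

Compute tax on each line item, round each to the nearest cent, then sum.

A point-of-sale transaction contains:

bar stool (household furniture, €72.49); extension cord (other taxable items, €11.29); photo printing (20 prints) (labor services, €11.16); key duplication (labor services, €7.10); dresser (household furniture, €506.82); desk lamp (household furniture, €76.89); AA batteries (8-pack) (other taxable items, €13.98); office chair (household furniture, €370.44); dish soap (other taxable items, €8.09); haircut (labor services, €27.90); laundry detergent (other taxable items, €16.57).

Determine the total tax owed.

Bar stool €72.49: household furniture, under €75.00 → 3% → €2.17
Extension cord €11.29: other taxable items → 8.5% → €0.96
Photo printing (20 prints) €11.16: labor services → 3.75% → €0.42
Key duplication €7.10: labor services → 3.75% → €0.27
Dresser €506.82: household furniture, €75.00 or more → 6.75% → €34.21
Desk lamp €76.89: household furniture, €75.00 or more → 6.75% → €5.19
AA batteries (8-pack) €13.98: other taxable items → 8.5% → €1.19
Office chair €370.44: household furniture, €75.00 or more → 6.75% → €25.00
Dish soap €8.09: other taxable items → 8.5% → €0.69
Haircut €27.90: labor services → 3.75% → €1.05
Laundry detergent €16.57: other taxable items → 8.5% → €1.41
Total tax = €2.17 + €0.96 + €0.42 + €0.27 + €34.21 + €5.19 + €1.19 + €25.00 + €0.69 + €1.05 + €1.41 = €72.56

€72.56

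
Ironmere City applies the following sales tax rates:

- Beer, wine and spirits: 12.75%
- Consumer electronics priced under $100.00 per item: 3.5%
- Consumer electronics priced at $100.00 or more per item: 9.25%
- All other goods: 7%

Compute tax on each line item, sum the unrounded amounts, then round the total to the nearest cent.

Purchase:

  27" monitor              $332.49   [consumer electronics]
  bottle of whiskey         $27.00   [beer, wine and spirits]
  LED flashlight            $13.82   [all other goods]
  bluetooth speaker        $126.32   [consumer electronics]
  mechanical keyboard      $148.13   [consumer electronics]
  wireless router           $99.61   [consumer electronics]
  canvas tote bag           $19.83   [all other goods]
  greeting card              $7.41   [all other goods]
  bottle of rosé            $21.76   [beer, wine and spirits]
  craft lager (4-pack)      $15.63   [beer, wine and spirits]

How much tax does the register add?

$70.71

27" monitor $332.49: consumer electronics, $100.00 or more → 9.25% → $30.755325
Bottle of whiskey $27.00: beer, wine and spirits → 12.75% → $3.4425
LED flashlight $13.82: all other goods → 7% → $0.9674
Bluetooth speaker $126.32: consumer electronics, $100.00 or more → 9.25% → $11.6846
Mechanical keyboard $148.13: consumer electronics, $100.00 or more → 9.25% → $13.702025
Wireless router $99.61: consumer electronics, under $100.00 → 3.5% → $3.48635
Canvas tote bag $19.83: all other goods → 7% → $1.3881
Greeting card $7.41: all other goods → 7% → $0.5187
Bottle of rosé $21.76: beer, wine and spirits → 12.75% → $2.7744
Craft lager (4-pack) $15.63: beer, wine and spirits → 12.75% → $1.992825
Unrounded tax sum = $70.712225 → $70.71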